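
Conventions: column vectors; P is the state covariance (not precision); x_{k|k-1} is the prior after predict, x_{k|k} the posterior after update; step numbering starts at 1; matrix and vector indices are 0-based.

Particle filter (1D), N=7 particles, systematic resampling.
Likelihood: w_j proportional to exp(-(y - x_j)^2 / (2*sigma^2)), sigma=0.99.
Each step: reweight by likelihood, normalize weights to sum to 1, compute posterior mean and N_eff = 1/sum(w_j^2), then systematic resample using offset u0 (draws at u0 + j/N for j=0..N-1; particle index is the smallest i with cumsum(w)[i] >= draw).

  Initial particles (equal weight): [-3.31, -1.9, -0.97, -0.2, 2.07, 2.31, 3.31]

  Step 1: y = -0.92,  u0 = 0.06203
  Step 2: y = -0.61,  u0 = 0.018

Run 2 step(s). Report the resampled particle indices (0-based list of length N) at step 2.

step 1: w=[0.0222, 0.2502, 0.4079, 0.3135, 0.0043, 0.0020, 0.0000]  mean=-0.9934  Neff=3.0513  idx=[1, 1, 2, 2, 2, 3, 3]
step 2: w=[0.0778, 0.0778, 0.1702, 0.1702, 0.1702, 0.1669, 0.1669]  mean=-0.8577  Neff=6.4633  idx=[0, 2, 2, 3, 4, 5, 6]

resampled_idx = [0, 2, 2, 3, 4, 5, 6]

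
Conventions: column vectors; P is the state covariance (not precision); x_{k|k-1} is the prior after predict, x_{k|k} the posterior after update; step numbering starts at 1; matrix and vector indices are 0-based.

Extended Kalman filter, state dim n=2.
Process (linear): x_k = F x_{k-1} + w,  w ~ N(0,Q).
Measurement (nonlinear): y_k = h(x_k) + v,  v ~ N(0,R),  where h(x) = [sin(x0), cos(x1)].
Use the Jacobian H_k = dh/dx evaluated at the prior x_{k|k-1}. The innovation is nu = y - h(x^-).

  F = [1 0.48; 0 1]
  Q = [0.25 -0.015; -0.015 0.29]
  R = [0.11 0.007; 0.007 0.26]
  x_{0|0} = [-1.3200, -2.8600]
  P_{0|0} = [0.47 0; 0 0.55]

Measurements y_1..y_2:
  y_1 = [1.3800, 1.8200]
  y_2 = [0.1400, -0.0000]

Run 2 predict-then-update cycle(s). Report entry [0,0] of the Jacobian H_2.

step 1: x^-=[-2.6928, -2.8600]  P^-=[0.8467 0.2490; 0.2490 0.8400]  H_jac=[-0.9010 0.0000; 0.0000 0.2779]  S=[0.7973 -0.0553; -0.0553 0.3249]  K=[-0.9533 0.0506; -0.2343 0.6786]  nu=[1.8139, 2.7806]  x^+=[-4.2812, -1.3980]  P^+=[0.1160 0.0233; 0.0233 0.6290]
step 2: x^-=[-4.9522, -1.3980]  P^-=[0.5333 0.3103; 0.3103 0.9190]  H_jac=[0.2376 0.0000; 0.0000 0.9851]  S=[0.1401 0.0796; 0.0796 1.1519]  K=[0.7844 0.2111; 0.0827 0.7803]  nu=[-0.8314, -0.1720]  x^+=[-5.6407, -1.6009]  P^+=[0.3694 0.0613; 0.0613 0.2065]

H_jac[0,0] = 0.2376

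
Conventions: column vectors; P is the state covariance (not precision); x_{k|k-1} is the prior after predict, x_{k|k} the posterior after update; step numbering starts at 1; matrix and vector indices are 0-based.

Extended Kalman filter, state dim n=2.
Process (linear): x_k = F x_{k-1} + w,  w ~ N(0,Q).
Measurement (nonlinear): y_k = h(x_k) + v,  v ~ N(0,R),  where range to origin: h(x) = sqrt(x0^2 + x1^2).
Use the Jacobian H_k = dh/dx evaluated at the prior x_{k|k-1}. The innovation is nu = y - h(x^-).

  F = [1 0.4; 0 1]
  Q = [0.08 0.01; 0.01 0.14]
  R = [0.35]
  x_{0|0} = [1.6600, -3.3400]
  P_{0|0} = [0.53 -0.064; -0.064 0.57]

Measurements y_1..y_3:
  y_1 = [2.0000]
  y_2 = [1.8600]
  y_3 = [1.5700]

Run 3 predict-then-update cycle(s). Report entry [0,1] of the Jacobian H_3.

H_jac[0,1] = -0.8922

step 1: x^-=[0.3240, -3.3400]  P^-=[0.6500 0.1740; 0.1740 0.7100]  H_jac=[0.0966 -0.9953]  S=[1.0260]  K=[-0.1076; -0.6724]  nu=[-1.3557]  x^+=[0.4699, -2.4284]  P^+=[0.6381 0.0997; 0.0997 0.2461]
step 2: x^-=[-0.5015, -2.4284]  P^-=[0.8373 0.2082; 0.2082 0.3861]  H_jac=[-0.2022 -0.9793]  S=[0.8370]  K=[-0.4459; -0.5021]  nu=[-0.6197]  x^+=[-0.2252, -2.1173]  P^+=[0.6709 0.0208; 0.0208 0.1751]
step 3: x^-=[-1.0721, -2.1173]  P^-=[0.7956 0.1009; 0.1009 0.3151]  H_jac=[-0.4517 -0.8922]  S=[0.8445]  K=[-0.5321; -0.3869]  nu=[-0.8033]  x^+=[-0.6446, -1.8066]  P^+=[0.5564 -0.0730; -0.0730 0.1887]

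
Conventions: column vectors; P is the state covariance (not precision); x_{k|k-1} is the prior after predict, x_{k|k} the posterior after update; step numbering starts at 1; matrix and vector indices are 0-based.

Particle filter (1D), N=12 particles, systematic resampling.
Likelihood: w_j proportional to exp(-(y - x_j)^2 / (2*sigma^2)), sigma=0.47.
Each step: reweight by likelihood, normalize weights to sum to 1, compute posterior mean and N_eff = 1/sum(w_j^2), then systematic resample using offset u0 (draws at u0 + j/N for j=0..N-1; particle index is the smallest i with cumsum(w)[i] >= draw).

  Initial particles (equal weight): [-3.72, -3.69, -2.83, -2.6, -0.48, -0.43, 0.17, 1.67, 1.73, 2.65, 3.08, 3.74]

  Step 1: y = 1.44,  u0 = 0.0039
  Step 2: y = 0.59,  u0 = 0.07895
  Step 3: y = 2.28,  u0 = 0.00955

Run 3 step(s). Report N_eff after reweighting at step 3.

step 1: w=[0.0000, 0.0000, 0.0000, 0.0000, 0.0001, 0.0002, 0.0146, 0.4987, 0.4647, 0.0204, 0.0013, 0.0000]  mean=1.6971  Neff=2.1495  idx=[6, 7, 7, 7, 7, 7, 7, 8, 8, 8, 8, 8]
step 2: w=[0.4922, 0.0524, 0.0524, 0.0524, 0.0524, 0.0524, 0.0524, 0.0387, 0.0387, 0.0387, 0.0387, 0.0387]  mean=0.9433  Neff=3.7563  idx=[0, 0, 0, 0, 0, 1, 2, 4, 5, 7, 9, 11]
step 3: w=[0.0000, 0.0000, 0.0000, 0.0000, 0.0000, 0.1331, 0.1331, 0.1331, 0.1331, 0.1558, 0.1558, 0.1558]  mean=1.6980  Neff=6.9578  idx=[5, 5, 6, 6, 7, 8, 8, 9, 9, 10, 10, 11]

N_eff = 6.9578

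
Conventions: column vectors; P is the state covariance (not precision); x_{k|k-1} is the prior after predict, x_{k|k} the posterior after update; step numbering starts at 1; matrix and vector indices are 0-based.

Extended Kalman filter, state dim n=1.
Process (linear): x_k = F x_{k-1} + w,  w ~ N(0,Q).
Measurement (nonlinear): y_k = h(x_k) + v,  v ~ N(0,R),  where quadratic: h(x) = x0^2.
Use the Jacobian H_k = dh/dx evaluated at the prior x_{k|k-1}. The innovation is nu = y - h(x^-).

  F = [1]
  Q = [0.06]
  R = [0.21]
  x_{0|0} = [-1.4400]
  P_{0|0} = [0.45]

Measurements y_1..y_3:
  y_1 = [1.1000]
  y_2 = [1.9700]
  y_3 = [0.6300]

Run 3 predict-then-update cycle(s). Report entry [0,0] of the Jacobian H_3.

step 1: x^-=[-1.4400]  P^-=[0.5100]  H_jac=[-2.8800]  S=[4.4401]  K=[-0.3308]  nu=[-0.9736]  x^+=[-1.1179]  P^+=[0.0241]
step 2: x^-=[-1.1179]  P^-=[0.0841]  H_jac=[-2.2359]  S=[0.6305]  K=[-0.2983]  nu=[0.7202]  x^+=[-1.3328]  P^+=[0.0280]
step 3: x^-=[-1.3328]  P^-=[0.0880]  H_jac=[-2.6655]  S=[0.8354]  K=[-0.2808]  nu=[-1.1463]  x^+=[-1.0108]  P^+=[0.0221]

H_jac[0,0] = -2.6655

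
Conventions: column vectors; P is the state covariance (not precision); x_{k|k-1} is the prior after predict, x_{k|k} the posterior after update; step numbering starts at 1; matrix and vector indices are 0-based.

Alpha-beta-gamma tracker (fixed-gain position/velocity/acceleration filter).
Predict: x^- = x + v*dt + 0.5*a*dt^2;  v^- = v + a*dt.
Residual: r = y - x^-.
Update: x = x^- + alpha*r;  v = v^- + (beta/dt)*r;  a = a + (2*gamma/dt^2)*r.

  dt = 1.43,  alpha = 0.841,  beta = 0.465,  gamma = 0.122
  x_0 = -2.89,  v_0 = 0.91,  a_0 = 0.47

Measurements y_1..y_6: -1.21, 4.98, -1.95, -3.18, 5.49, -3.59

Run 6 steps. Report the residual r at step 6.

resid = -8.9153

step 1: x_pred=-1.1081  r=-0.1019  x^+=-1.1938  v^+=1.5490  a^+=0.4578
step 2: x_pred=1.4894  r=3.4906  x^+=4.4250  v^+=3.3388  a^+=0.8744
step 3: x_pred=10.0934  r=-12.0434  x^+=-0.0351  v^+=0.6729  a^+=-0.5627
step 4: x_pred=0.3518  r=-3.5318  x^+=-2.6184  v^+=-1.2802  a^+=-0.9841
step 5: x_pred=-5.4553  r=10.9453  x^+=3.7497  v^+=0.8717  a^+=0.3219
step 6: x_pred=5.3253  r=-8.9153  x^+=-2.1725  v^+=-1.5670  a^+=-0.7419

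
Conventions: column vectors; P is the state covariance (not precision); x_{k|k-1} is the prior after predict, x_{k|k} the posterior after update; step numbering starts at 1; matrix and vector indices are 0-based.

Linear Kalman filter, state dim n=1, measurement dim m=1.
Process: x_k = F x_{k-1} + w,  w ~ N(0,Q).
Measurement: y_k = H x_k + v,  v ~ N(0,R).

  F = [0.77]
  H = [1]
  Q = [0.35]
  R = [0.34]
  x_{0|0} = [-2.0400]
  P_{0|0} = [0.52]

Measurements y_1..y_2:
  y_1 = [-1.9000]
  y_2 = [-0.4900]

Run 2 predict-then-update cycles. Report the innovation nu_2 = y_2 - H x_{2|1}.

step 1: x^-=[-1.5708]  P^-=[0.6583]  S=[0.9983]  K=[0.6594]  nu=[-0.3292]  x^+=[-1.7879]  P^+=[0.2242]
step 2: x^-=[-1.3767]  P^-=[0.4829]  S=[0.8229]  K=[0.5868]  nu=[0.8867]  x^+=[-0.8563]  P^+=[0.1995]

innov = [0.8867]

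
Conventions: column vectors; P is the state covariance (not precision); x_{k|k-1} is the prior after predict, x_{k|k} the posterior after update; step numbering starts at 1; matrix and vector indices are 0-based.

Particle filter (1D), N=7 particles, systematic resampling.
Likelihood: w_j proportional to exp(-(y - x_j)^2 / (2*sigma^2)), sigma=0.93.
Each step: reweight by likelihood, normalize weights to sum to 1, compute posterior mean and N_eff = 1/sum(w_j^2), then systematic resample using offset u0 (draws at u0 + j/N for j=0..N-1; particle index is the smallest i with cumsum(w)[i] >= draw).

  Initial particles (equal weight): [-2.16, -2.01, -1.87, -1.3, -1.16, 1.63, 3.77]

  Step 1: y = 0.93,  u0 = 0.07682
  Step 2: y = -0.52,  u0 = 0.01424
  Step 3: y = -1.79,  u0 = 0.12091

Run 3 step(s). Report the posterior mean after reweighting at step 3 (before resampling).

post_mean = -1.2984

step 1: w=[0.0044, 0.0073, 0.0117, 0.0613, 0.0869, 0.8182, 0.0103]  mean=1.1457  Neff=1.4684  idx=[3, 5, 5, 5, 5, 5, 5]
step 2: w=[0.6292, 0.0618, 0.0618, 0.0618, 0.0618, 0.0618, 0.0618]  mean=-0.2136  Neff=2.3877  idx=[0, 0, 0, 0, 0, 2, 4]
step 3: w=[0.1999, 0.1999, 0.1999, 0.1999, 0.1999, 0.0003, 0.0003]  mean=-1.2984  Neff=5.0053  idx=[0, 1, 2, 2, 3, 4, 4]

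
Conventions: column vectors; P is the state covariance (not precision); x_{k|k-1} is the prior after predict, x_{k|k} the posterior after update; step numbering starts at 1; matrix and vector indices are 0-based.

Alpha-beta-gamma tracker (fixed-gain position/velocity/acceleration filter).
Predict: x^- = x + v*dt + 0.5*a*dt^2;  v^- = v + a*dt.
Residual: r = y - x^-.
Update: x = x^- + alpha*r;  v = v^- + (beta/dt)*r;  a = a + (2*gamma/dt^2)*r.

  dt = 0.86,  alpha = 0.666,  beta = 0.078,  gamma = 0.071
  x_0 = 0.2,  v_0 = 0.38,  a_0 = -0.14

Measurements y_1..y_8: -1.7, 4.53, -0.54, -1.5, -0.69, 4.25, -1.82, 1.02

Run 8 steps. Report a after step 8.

step 1: x_pred=0.4750  r=-2.1750  x^+=-0.9735  v^+=0.0623  a^+=-0.5576
step 2: x_pred=-1.1261  r=5.6561  x^+=2.6409  v^+=0.0958  a^+=0.5284
step 3: x_pred=2.9186  r=-3.4586  x^+=0.6152  v^+=0.2365  a^+=-0.1357
step 4: x_pred=0.7684  r=-2.2684  x^+=-0.7424  v^+=-0.0859  a^+=-0.5712
step 5: x_pred=-1.0275  r=0.3375  x^+=-0.8027  v^+=-0.5466  a^+=-0.5064
step 6: x_pred=-1.4600  r=5.7100  x^+=2.3429  v^+=-0.4642  a^+=0.5899
step 7: x_pred=2.1618  r=-3.9818  x^+=-0.4901  v^+=-0.3180  a^+=-0.1746
step 8: x_pred=-0.8281  r=1.8481  x^+=0.4027  v^+=-0.3005  a^+=0.1802

a_post = 0.1802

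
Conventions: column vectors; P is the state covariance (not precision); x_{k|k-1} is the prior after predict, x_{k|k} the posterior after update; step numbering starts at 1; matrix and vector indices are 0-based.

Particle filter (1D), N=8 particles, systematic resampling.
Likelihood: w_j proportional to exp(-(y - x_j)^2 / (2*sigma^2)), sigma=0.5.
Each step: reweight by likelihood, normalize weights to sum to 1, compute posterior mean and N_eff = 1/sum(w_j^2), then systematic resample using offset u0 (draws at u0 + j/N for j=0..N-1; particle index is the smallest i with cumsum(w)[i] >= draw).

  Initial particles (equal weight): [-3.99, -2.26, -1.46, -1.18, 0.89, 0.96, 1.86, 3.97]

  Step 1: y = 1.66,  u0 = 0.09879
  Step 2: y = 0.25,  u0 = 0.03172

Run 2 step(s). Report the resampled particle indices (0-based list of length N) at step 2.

resampled_idx = [0, 0, 0, 1, 1, 1, 2, 2]

step 1: w=[0.0000, 0.0000, 0.0000, 0.0000, 0.1905, 0.2340, 0.5755, 0.0000]  mean=1.4647  Neff=2.3682  idx=[4, 5, 5, 6, 6, 6, 6, 6]
step 2: w=[0.3678, 0.3044, 0.3044, 0.0047, 0.0047, 0.0047, 0.0047, 0.0047]  mean=0.9553  Neff=3.1181  idx=[0, 0, 0, 1, 1, 1, 2, 2]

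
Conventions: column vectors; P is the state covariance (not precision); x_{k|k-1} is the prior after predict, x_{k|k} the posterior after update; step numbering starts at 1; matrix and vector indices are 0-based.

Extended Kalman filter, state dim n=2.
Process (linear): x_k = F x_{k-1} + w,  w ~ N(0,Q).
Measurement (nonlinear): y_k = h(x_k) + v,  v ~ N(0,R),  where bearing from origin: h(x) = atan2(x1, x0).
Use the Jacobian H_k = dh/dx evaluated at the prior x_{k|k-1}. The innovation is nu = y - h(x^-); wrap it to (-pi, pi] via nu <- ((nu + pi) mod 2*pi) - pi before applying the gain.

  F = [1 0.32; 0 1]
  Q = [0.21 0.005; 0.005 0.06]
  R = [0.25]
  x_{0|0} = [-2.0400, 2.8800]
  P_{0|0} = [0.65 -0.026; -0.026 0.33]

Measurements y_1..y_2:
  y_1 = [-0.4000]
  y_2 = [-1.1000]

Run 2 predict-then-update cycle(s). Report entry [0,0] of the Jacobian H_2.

H_jac[0,0] = -0.2284

step 1: x^-=[-1.1184, 2.8800]  P^-=[0.8772 0.0846; 0.0846 0.3900]  H_jac=[-0.3017 -0.1172]  S=[0.3412]  K=[-0.8047; -0.2087]  nu=[-2.3412]  x^+=[0.7657, 3.3687]  P^+=[0.6562 0.0273; 0.0273 0.3751]
step 2: x^-=[1.8437, 3.3687]  P^-=[0.9221 0.1523; 0.1523 0.4351]  H_jac=[-0.2284 0.1250]  S=[0.2962]  K=[-0.6468; 0.0662]  nu=[-2.1700]  x^+=[3.2472, 3.2251]  P^+=[0.7982 0.1650; 0.1650 0.4338]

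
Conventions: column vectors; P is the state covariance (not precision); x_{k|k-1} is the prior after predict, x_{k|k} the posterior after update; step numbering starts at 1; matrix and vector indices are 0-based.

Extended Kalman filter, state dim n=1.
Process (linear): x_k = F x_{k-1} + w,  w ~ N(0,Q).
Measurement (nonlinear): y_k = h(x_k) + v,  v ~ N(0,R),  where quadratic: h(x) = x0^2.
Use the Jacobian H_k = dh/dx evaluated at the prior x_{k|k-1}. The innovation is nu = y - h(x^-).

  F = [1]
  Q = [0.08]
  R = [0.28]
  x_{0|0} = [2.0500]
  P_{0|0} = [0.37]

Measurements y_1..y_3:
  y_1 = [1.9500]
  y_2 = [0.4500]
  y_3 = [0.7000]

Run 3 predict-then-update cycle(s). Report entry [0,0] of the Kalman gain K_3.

K[0,0] = 0.2943

step 1: x^-=[2.0500]  P^-=[0.4500]  H_jac=[4.1000]  S=[7.8445]  K=[0.2352]  nu=[-2.2525]  x^+=[1.5202]  P^+=[0.0161]
step 2: x^-=[1.5202]  P^-=[0.0961]  H_jac=[3.0404]  S=[1.1680]  K=[0.2501]  nu=[-1.8611]  x^+=[1.0548]  P^+=[0.0230]
step 3: x^-=[1.0548]  P^-=[0.1030]  H_jac=[2.1097]  S=[0.7386]  K=[0.2943]  nu=[-0.4127]  x^+=[0.9334]  P^+=[0.0391]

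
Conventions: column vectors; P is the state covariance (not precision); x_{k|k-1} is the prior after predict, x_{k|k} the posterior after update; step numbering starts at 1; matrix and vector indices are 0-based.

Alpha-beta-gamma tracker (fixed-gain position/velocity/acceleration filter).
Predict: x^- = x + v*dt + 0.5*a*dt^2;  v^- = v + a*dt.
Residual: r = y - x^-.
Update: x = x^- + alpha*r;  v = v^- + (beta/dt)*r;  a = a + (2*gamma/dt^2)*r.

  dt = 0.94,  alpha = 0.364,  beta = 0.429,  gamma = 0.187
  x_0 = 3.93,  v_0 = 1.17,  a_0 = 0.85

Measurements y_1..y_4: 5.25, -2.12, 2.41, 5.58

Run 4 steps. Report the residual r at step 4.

resid = 9.1871

step 1: x_pred=5.4053  r=-0.1553  x^+=5.3488  v^+=1.8981  a^+=0.7843
step 2: x_pred=7.4795  r=-9.5995  x^+=3.9853  v^+=-1.7457  a^+=-3.2789
step 3: x_pred=0.8957  r=1.5143  x^+=1.4469  v^+=-4.1368  a^+=-2.6379
step 4: x_pred=-3.6071  r=9.1871  x^+=-0.2630  v^+=-2.4236  a^+=1.2507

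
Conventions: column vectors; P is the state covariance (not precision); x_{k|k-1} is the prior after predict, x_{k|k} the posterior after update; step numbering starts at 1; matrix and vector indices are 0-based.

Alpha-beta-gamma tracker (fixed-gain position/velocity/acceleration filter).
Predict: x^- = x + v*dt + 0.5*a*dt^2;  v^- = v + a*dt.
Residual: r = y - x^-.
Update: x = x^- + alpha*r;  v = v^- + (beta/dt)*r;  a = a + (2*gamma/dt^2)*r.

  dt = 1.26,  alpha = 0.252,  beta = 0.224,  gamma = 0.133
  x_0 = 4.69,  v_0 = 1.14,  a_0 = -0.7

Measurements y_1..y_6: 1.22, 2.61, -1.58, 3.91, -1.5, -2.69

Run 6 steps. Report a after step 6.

step 1: x_pred=5.5707  r=-4.3507  x^+=4.4744  v^+=-0.5155  a^+=-1.4290
step 2: x_pred=2.6906  r=-0.0806  x^+=2.6703  v^+=-2.3303  a^+=-1.4425
step 3: x_pred=-1.4109  r=-0.1691  x^+=-1.4535  v^+=-4.1778  a^+=-1.4708
step 4: x_pred=-7.8851  r=11.7951  x^+=-4.9127  v^+=-3.9341  a^+=0.5055
step 5: x_pred=-9.4685  r=7.9685  x^+=-7.4604  v^+=-1.8806  a^+=1.8406
step 6: x_pred=-8.3690  r=5.6790  x^+=-6.9379  v^+=1.4481  a^+=2.7921

a_post = 2.7921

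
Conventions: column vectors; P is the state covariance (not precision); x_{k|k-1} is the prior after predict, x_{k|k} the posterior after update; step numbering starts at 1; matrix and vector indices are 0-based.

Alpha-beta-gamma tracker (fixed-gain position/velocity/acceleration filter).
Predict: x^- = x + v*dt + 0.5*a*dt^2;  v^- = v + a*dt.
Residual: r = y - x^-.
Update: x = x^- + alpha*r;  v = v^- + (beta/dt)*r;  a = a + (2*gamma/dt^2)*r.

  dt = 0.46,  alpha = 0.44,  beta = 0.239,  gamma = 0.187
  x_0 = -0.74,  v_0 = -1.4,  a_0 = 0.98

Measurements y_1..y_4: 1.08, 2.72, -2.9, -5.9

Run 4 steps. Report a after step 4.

a_post = -18.5661

step 1: x_pred=-1.2803  r=2.3603  x^+=-0.2418  v^+=0.2771  a^+=5.1518
step 2: x_pred=0.4308  r=2.2892  x^+=1.4380  v^+=3.8364  a^+=9.1980
step 3: x_pred=4.1759  r=-7.0759  x^+=1.0625  v^+=4.3911  a^+=-3.3086
step 4: x_pred=2.7324  r=-8.6324  x^+=-1.0659  v^+=-1.6160  a^+=-18.5661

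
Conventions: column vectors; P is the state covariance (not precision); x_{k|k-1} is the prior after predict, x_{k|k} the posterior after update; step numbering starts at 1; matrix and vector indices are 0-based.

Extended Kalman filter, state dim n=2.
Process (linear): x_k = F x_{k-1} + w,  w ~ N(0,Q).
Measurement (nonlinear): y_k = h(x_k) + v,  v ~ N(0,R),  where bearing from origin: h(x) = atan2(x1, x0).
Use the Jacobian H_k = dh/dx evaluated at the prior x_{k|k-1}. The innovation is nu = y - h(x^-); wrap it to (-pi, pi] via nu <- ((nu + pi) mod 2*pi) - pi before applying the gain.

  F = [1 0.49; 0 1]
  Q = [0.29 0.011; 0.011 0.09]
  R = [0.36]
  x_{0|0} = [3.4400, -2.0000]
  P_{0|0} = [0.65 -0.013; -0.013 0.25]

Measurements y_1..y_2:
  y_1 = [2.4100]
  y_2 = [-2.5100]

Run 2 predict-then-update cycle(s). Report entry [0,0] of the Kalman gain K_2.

K[0,0] = 0.4315

step 1: x^-=[2.4600, -2.0000]  P^-=[0.9873 0.1205; 0.1205 0.3400]  H_jac=[0.1990 0.2447]  S=[0.4312]  K=[0.5240; 0.2486]  nu=[3.0926]  x^+=[4.0805, -1.2312]  P^+=[0.8689 0.0643; 0.0643 0.3134]
step 2: x^-=[3.4772, -1.2312]  P^-=[1.2972 0.2289; 0.2289 0.4034]  H_jac=[0.0905 0.2555]  S=[0.4075]  K=[0.4315; 0.3037]  nu=[-2.1697]  x^+=[2.5409, -1.8902]  P^+=[1.2213 0.1755; 0.1755 0.3658]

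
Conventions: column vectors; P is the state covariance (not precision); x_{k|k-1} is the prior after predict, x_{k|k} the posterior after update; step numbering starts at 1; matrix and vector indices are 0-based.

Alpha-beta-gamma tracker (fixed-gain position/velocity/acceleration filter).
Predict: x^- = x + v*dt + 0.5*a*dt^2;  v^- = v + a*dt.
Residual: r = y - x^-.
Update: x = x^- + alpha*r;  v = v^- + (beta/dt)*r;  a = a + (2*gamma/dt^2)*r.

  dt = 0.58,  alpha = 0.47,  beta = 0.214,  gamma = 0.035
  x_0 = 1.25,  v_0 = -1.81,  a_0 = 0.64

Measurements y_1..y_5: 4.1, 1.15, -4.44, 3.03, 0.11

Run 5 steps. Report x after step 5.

x_post = 0.4653

step 1: x_pred=0.3078  r=3.7922  x^+=2.0902  v^+=-0.0396  a^+=1.4291
step 2: x_pred=2.3075  r=-1.1575  x^+=1.7635  v^+=0.3622  a^+=1.1882
step 3: x_pred=2.1734  r=-6.6134  x^+=-0.9349  v^+=-1.3888  a^+=-0.1879
step 4: x_pred=-1.7720  r=4.8020  x^+=0.4849  v^+=0.2740  a^+=0.8113
step 5: x_pred=0.7803  r=-0.6703  x^+=0.4653  v^+=0.4972  a^+=0.6718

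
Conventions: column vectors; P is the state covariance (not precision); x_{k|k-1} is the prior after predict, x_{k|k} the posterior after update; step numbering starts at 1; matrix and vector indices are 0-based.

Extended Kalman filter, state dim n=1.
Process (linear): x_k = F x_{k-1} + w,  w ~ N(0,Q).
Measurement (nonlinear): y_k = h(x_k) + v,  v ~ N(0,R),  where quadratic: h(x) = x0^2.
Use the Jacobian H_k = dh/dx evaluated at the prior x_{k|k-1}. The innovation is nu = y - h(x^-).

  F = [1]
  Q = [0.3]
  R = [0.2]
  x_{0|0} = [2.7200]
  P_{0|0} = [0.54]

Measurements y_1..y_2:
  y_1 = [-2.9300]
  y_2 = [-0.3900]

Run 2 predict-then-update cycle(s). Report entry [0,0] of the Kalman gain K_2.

K[0,0] = 0.4848

step 1: x^-=[2.7200]  P^-=[0.8400]  H_jac=[5.4400]  S=[25.0586]  K=[0.1824]  nu=[-10.3284]  x^+=[0.8366]  P^+=[0.0067]
step 2: x^-=[0.8366]  P^-=[0.3067]  H_jac=[1.6731]  S=[1.0585]  K=[0.4848]  nu=[-1.0898]  x^+=[0.3082]  P^+=[0.0579]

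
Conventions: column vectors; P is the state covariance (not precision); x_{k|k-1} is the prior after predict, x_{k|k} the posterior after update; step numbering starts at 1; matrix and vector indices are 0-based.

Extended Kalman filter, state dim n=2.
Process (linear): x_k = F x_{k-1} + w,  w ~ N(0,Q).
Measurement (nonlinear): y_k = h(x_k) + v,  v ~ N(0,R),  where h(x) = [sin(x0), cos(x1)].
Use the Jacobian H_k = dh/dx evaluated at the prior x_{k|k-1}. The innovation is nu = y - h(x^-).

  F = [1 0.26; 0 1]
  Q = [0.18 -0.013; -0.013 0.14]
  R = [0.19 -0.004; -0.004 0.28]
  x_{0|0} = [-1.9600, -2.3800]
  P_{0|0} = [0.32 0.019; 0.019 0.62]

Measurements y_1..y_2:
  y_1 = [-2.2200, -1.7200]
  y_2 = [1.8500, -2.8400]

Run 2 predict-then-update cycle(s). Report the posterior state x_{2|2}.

step 1: x^-=[-2.5788, -2.3800]  P^-=[0.5518 0.1672; 0.1672 0.7600]  H_jac=[-0.8458 0.0000; 0.0000 0.6901]  S=[0.5847 -0.1016; -0.1016 0.6419]  K=[-0.7886 0.0549; -0.1027 0.8008]  nu=[-1.6864, -0.9963]  x^+=[-1.3036, -3.0045]  P^+=[0.1774 0.0269; 0.0269 0.3255]
step 2: x^-=[-2.0848, -3.0045]  P^-=[0.3934 0.0985; 0.0985 0.4655]  H_jac=[-0.4916 0.0000; 0.0000 0.1366]  S=[0.2851 -0.0106; -0.0106 0.2887]  K=[-0.6776 0.0217; -0.1619 0.2144]  nu=[2.7208, -1.8494]  x^+=[-3.9685, -3.8414]  P^+=[0.2620 0.0643; 0.0643 0.4440]

x_post = [-3.9685, -3.8414]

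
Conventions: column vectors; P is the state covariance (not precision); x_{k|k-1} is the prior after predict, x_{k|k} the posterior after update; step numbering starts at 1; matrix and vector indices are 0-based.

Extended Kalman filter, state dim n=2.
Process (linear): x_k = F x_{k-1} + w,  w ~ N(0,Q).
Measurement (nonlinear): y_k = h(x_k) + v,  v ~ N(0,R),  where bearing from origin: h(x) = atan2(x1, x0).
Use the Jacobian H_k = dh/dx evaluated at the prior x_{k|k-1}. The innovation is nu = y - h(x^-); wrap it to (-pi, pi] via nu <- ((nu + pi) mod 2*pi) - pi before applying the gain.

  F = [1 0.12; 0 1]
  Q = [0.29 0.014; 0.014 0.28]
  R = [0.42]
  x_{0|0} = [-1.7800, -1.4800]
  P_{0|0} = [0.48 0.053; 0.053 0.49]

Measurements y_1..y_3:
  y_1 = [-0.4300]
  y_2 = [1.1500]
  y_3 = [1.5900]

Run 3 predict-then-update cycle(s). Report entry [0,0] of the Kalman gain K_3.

K[0,0] = 0.1127

step 1: x^-=[-1.9576, -1.4800]  P^-=[0.7898 0.1258; 0.1258 0.7700]  H_jac=[0.2457 -0.3250]  S=[0.5289]  K=[0.2896; -0.4147]  nu=[2.0642]  x^+=[-1.3598, -2.3361]  P^+=[0.7454 0.1893; 0.1893 0.6790]
step 2: x^-=[-1.6401, -2.3361]  P^-=[1.0906 0.2848; 0.2848 0.9590]  H_jac=[0.2867 -0.2013]  S=[0.5157]  K=[0.4953; -0.2160]  nu=[-2.9503]  x^+=[-3.1013, -1.6988]  P^+=[0.9641 0.3400; 0.3400 0.9350]
step 3: x^-=[-3.3051, -1.6988]  P^-=[1.3492 0.4662; 0.4662 1.2150]  H_jac=[0.1230 -0.2393]  S=[0.4826]  K=[0.1127; -0.4837]  nu=[-2.0264]  x^+=[-3.5335, -0.7185]  P^+=[1.3431 0.4925; 0.4925 1.1020]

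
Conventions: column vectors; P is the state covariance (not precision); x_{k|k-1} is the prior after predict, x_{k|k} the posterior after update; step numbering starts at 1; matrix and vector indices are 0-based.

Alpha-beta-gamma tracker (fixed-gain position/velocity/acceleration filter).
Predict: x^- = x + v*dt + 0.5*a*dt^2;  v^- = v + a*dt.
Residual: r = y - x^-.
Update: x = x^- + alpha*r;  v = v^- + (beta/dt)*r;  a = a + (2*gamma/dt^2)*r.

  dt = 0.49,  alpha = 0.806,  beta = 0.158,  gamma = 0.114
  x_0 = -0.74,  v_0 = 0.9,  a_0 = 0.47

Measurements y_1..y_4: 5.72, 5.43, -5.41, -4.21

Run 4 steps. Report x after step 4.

step 1: x_pred=-0.2426  r=5.9626  x^+=4.5633  v^+=3.0529  a^+=6.1321
step 2: x_pred=6.7954  r=-1.3654  x^+=5.6949  v^+=5.6174  a^+=4.8355
step 3: x_pred=9.0279  r=-14.4379  x^+=-2.6090  v^+=3.3313  a^+=-8.8748
step 4: x_pred=-2.0421  r=-2.1679  x^+=-3.7894  v^+=-1.7163  a^+=-10.9334

x_post = -3.7894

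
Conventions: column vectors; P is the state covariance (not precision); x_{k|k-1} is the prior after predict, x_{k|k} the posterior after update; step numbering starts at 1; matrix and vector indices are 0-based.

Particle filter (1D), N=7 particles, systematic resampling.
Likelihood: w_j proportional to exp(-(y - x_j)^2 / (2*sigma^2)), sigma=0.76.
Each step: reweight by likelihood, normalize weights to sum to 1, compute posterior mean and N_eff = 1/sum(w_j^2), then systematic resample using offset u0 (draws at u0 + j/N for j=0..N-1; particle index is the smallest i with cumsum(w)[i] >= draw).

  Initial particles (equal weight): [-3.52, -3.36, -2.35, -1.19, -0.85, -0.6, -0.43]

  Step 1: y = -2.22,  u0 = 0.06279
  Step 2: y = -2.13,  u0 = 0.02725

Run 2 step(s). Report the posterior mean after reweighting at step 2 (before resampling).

step 1: w=[0.1005, 0.1409, 0.4278, 0.1733, 0.0855, 0.0448, 0.0271]  mean=-2.1503  Neff=3.9510  idx=[0, 1, 2, 2, 2, 3, 4]
step 2: w=[0.0465, 0.0668, 0.2372, 0.2372, 0.2372, 0.1151, 0.0599]  mean=-2.2484  Neff=5.1998  idx=[0, 2, 2, 3, 4, 4, 5]

post_mean = -2.2484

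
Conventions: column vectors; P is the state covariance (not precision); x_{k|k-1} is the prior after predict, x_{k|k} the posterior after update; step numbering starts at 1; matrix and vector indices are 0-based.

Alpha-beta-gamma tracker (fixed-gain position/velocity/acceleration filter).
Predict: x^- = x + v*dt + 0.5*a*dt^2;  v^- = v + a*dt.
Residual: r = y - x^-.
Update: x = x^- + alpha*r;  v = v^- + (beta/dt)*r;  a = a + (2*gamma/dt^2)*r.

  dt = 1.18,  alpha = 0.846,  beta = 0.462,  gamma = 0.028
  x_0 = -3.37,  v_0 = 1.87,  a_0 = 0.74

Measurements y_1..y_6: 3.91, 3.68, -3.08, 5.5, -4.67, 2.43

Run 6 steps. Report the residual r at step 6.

resid = 7.2200

step 1: x_pred=-0.6482  r=4.5582  x^+=3.2080  v^+=4.5279  a^+=0.9233
step 2: x_pred=9.1937  r=-5.5137  x^+=4.5291  v^+=3.4586  a^+=0.7016
step 3: x_pred=9.0987  r=-12.1787  x^+=-1.2045  v^+=-0.4818  a^+=0.2118
step 4: x_pred=-1.6256  r=7.1256  x^+=4.4027  v^+=2.5579  a^+=0.4983
step 5: x_pred=7.7680  r=-12.4380  x^+=-2.7546  v^+=-1.7238  a^+=-0.0019
step 6: x_pred=-4.7900  r=7.2200  x^+=1.3181  v^+=1.1008  a^+=0.2885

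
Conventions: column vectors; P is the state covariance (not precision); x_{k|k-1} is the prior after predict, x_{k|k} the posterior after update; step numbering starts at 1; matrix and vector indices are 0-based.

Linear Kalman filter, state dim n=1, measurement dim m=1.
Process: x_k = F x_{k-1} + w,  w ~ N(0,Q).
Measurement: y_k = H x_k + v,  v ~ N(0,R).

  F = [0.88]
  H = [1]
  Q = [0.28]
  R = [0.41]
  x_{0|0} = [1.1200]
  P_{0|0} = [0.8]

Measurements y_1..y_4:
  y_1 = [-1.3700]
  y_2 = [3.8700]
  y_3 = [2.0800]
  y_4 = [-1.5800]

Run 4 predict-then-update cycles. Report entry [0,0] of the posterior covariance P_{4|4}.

step 1: x^-=[0.9856]  P^-=[0.8995]  S=[1.3095]  K=[0.6869]  nu=[-2.3556]  x^+=[-0.6325]  P^+=[0.2816]
step 2: x^-=[-0.5566]  P^-=[0.4981]  S=[0.9081]  K=[0.5485]  nu=[4.4266]  x^+=[1.8714]  P^+=[0.2249]
step 3: x^-=[1.6469]  P^-=[0.4542]  S=[0.8642]  K=[0.5255]  nu=[0.4331]  x^+=[1.8745]  P^+=[0.2155]
step 4: x^-=[1.6496]  P^-=[0.4469]  S=[0.8569]  K=[0.5215]  nu=[-3.2296]  x^+=[-0.0347]  P^+=[0.2138]

P_post[0,0] = 0.2138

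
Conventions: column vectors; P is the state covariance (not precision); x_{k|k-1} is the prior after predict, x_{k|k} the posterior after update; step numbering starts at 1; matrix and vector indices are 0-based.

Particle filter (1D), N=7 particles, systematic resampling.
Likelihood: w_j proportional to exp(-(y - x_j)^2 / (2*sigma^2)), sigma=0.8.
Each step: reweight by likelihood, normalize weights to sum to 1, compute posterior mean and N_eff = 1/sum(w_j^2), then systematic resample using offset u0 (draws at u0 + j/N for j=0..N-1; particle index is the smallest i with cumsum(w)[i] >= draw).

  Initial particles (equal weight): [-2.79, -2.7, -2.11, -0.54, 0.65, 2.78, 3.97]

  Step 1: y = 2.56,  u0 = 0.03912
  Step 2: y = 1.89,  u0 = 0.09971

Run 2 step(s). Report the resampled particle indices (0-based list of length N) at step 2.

resampled_idx = [1, 1, 2, 3, 4, 5, 5]

step 1: w=[0.0000, 0.0000, 0.0000, 0.0004, 0.0469, 0.7810, 0.1716]  mean=2.8828  Neff=1.5585  idx=[4, 5, 5, 5, 5, 5, 6]
step 2: w=[0.0994, 0.1779, 0.1779, 0.1779, 0.1779, 0.1779, 0.0112]  mean=2.5818  Neff=5.9451  idx=[1, 1, 2, 3, 4, 5, 5]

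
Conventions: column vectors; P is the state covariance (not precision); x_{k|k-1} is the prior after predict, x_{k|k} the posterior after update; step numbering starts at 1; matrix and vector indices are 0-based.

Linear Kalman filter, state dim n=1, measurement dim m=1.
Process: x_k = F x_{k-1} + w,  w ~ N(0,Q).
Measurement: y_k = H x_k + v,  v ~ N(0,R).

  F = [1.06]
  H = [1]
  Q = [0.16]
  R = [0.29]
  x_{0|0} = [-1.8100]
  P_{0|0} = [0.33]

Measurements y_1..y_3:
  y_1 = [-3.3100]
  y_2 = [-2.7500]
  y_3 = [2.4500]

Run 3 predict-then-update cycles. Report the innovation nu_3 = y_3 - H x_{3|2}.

innov = [5.4755]

step 1: x^-=[-1.9186]  P^-=[0.5308]  S=[0.8208]  K=[0.6467]  nu=[-1.3914]  x^+=[-2.8184]  P^+=[0.1875]
step 2: x^-=[-2.9875]  P^-=[0.3707]  S=[0.6607]  K=[0.5611]  nu=[0.2375]  x^+=[-2.8542]  P^+=[0.1627]
step 3: x^-=[-3.0255]  P^-=[0.3428]  S=[0.6328]  K=[0.5417]  nu=[5.4755]  x^+=[-0.0592]  P^+=[0.1571]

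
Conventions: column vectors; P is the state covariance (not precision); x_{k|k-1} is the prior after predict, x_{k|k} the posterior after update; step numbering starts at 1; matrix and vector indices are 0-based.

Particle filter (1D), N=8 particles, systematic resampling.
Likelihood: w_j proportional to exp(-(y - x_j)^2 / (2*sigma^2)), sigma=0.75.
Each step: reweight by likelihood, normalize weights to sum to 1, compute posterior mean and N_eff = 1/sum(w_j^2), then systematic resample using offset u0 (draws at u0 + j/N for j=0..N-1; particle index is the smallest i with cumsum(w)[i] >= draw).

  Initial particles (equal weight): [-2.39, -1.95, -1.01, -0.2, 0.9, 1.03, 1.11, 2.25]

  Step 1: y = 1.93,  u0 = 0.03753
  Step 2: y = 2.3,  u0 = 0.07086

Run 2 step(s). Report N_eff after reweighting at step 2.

N_eff = 5.2731

step 1: w=[0.0000, 0.0000, 0.0002, 0.0075, 0.1652, 0.2065, 0.2333, 0.3873]  mean=1.4900  Neff=3.6442  idx=[4, 4, 5, 6, 6, 7, 7, 7]
step 2: w=[0.0422, 0.0422, 0.0575, 0.0684, 0.0684, 0.2404, 0.2404, 0.2404]  mean=1.9099  Neff=5.2731  idx=[1, 3, 5, 5, 6, 6, 7, 7]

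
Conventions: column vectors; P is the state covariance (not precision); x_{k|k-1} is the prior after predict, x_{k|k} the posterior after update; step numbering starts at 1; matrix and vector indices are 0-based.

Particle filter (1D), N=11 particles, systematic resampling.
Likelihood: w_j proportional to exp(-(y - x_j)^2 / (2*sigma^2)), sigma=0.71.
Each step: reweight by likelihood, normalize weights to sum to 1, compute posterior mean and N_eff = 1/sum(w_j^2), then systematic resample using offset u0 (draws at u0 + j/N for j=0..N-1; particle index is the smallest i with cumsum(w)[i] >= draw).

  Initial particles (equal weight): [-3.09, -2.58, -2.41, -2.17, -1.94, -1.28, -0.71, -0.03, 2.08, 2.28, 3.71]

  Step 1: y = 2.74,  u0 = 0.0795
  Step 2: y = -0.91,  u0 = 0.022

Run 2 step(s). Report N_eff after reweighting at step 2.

N_eff = 5.8175

step 1: w=[0.0000, 0.0000, 0.0000, 0.0000, 0.0000, 0.0000, 0.0000, 0.0003, 0.3502, 0.4373, 0.2122]  mean=2.5127  Neff=2.7860  idx=[8, 8, 8, 9, 9, 9, 9, 9, 10, 10, 10]
step 2: w=[0.2238, 0.2238, 0.2238, 0.0657, 0.0657, 0.0657, 0.0657, 0.0657, 0.0000, 0.0000, 0.0000]  mean=2.1457  Neff=5.8175  idx=[0, 0, 0, 1, 1, 2, 2, 2, 4, 5, 6]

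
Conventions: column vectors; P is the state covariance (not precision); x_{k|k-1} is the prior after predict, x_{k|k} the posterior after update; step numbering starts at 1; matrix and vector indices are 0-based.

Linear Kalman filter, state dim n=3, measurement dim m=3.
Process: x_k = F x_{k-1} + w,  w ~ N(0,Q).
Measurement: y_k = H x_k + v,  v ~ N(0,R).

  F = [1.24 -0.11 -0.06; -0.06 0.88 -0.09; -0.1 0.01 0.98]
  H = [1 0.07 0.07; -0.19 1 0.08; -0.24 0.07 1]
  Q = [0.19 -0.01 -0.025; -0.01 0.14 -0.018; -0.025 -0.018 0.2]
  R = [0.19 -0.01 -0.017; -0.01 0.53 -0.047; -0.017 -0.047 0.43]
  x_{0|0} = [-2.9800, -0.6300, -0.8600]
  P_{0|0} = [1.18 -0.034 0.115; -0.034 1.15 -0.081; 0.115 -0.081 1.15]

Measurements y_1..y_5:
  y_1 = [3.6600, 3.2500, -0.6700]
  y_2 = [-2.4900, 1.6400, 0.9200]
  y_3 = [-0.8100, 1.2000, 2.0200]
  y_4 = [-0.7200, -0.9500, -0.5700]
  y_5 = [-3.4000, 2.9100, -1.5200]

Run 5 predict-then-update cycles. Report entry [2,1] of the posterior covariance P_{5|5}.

P_post[2,1] = -0.0487

step 1: x^-=[-3.5743, -0.2982, -0.5511]  P^-=[2.0135 -0.2492 -0.0918; -0.2492 1.0618 -0.1747; -0.0918 -0.1747 1.2923]  S=[2.1656 -0.5762 -0.5212; -0.5762 1.7423 0.1291; -0.5212 0.1291 1.8715]  K=[0.8845 -0.0694 -0.0655; 0.0776 0.6576 -0.0454; 0.1643 -0.0317 0.7437]  nu=[7.2938, 2.9132, -0.9559]  x^+=[2.7375, 2.2274, -0.1562]  P^+=[0.1705 -0.0103 0.0017; -0.0103 0.3543 -0.0790; 0.0017 -0.0790 0.3244]
step 2: x^-=[3.1588, 1.8099, -0.4046]  P^-=[0.4591 -0.0633 -0.0552; -0.0633 0.4312 -0.1097; -0.0552 -0.1097 0.5115]  S=[0.6360 -0.1387 -0.1551; -0.1387 0.9892 -0.0377; -0.1551 -0.0377 0.9833]  K=[0.6781 -0.0642 -0.0682; 0.0207 0.4404 -0.0453; 0.0828 -0.0269 0.5378]  nu=[-5.7472, 0.4626, 1.9560]  x^+=[-0.9015, 1.8058, 0.1594]  P^+=[0.1319 -0.0121 -0.0053; -0.0121 0.2378 -0.0601; -0.0053 -0.0601 0.2341]
step 3: x^-=[-1.3261, 1.6289, 0.2644]  P^-=[0.3998 -0.0517 -0.0557; -0.0517 0.3373 -0.0862; -0.0557 -0.0862 0.4260]  S=[0.5776 -0.1212 -0.1454; -0.1212 0.8920 -0.0330; -0.1454 -0.0330 0.8971]  K=[0.6482 -0.0626 -0.0703; 0.0108 0.3814 -0.0401; 0.0648 -0.0195 0.4928]  nu=[0.3836, -0.7020, 1.3233]  x^+=[-1.1265, 1.3122, 0.9552]  P^+=[0.1263 -0.0118 -0.0071; -0.0118 0.2059 -0.0526; -0.0071 -0.0526 0.2137]
step 4: x^-=[-1.5985, 1.1364, 1.0618]  P^-=[0.3911 -0.0481 -0.0568; -0.0481 0.3111 -0.0782; -0.0568 -0.0782 0.4069]  S=[0.5691 -0.1174 -0.1451; -0.1174 0.8653 -0.0294; -0.1451 -0.0294 0.8789]  K=[0.6434 -0.0618 -0.0711; 0.0095 0.3629 -0.0374; 0.0602 -0.0157 0.4817]  nu=[0.7246, -2.4750, -2.0950]  x^+=[-0.8304, 0.3233, 0.1353]  P^+=[0.1254 -0.0114 -0.0077; -0.0114 0.1958 -0.0497; -0.0077 -0.0497 0.2085]
step 5: x^-=[-1.0733, 0.3222, 0.2189]  P^-=[0.3895 -0.0467 -0.0573; -0.0467 0.3028 -0.0754; -0.0573 -0.0754 0.4020]  S=[0.5677 -0.1162 -0.1453; -0.1162 0.8568 -0.0278; -0.1453 -0.0278 0.8745]  K=[0.6425 -0.0615 -0.0714; 0.0095 0.3568 -0.0362; 0.0590 -0.0141 0.4788]  nu=[-2.3646, 2.3664, -2.0190]  x^+=[-2.5939, 1.2171, -0.9209]  P^+=[0.1252 -0.0112 -0.0079; -0.0112 0.1925 -0.0487; -0.0079 -0.0487 0.2071]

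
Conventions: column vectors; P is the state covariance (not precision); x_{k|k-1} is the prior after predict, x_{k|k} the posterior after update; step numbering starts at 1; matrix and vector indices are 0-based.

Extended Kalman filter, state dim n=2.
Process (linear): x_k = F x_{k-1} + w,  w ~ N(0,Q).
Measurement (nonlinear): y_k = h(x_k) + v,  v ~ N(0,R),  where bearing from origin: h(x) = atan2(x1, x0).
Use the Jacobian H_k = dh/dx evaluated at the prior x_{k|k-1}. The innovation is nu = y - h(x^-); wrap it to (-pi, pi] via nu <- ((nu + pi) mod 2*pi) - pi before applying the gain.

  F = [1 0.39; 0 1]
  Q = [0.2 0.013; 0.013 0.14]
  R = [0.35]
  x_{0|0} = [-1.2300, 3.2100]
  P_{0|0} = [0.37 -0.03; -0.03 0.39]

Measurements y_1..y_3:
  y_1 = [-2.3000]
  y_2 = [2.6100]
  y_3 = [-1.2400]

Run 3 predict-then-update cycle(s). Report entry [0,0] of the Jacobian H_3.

H_jac[0,0] = -0.3600

step 1: x^-=[0.0219, 3.2100]  P^-=[0.6059 0.1351; 0.1351 0.5300]  H_jac=[-0.3115 0.0021]  S=[0.4086]  K=[-0.4612; -0.1002]  nu=[2.4192]  x^+=[-1.0939, 2.9675]  P^+=[0.5190 0.1162; 0.1162 0.5259]
step 2: x^-=[0.0634, 2.9675]  P^-=[0.8896 0.3343; 0.3343 0.6659]  H_jac=[-0.3368 0.0072]  S=[0.4493]  K=[-0.6615; -0.2399]  nu=[1.0606]  x^+=[-0.6381, 2.7130]  P^+=[0.6930 0.2630; 0.2630 0.6400]
step 3: x^-=[0.4199, 2.7130]  P^-=[1.1955 0.5256; 0.5256 0.7800]  H_jac=[-0.3600 0.0557]  S=[0.4862]  K=[-0.8248; -0.2997]  nu=[-2.6572]  x^+=[2.6116, 3.5095]  P^+=[0.8647 0.4054; 0.4054 0.7363]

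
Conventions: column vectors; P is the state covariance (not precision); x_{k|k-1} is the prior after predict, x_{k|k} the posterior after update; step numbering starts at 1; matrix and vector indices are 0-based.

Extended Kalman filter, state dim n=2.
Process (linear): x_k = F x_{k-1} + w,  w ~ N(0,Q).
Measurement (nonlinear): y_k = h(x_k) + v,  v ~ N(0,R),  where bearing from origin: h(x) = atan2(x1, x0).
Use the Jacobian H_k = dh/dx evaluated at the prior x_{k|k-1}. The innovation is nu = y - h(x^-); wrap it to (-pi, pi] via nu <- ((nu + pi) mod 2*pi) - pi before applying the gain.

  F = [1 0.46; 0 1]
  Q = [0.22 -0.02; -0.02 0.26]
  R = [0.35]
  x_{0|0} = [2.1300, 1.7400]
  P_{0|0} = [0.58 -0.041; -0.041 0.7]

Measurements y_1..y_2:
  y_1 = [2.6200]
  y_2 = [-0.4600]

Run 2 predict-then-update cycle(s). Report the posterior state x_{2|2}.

step 1: x^-=[2.9304, 1.7400]  P^-=[0.9104 0.2610; 0.2610 0.9600]  H_jac=[-0.1498 0.2523]  S=[0.4118]  K=[-0.1713; 0.4932]  nu=[2.0842]  x^+=[2.5734, 2.7679]  P^+=[0.8983 0.2958; 0.2958 0.8598]
step 2: x^-=[3.8467, 2.7679]  P^-=[1.5724 0.6713; 0.6713 1.1198]  H_jac=[-0.1232 0.1713]  S=[0.3784]  K=[-0.2083; 0.2882]  nu=[-1.0837]  x^+=[4.0724, 2.4555]  P^+=[1.5560 0.6940; 0.6940 1.0884]

x_post = [4.0724, 2.4555]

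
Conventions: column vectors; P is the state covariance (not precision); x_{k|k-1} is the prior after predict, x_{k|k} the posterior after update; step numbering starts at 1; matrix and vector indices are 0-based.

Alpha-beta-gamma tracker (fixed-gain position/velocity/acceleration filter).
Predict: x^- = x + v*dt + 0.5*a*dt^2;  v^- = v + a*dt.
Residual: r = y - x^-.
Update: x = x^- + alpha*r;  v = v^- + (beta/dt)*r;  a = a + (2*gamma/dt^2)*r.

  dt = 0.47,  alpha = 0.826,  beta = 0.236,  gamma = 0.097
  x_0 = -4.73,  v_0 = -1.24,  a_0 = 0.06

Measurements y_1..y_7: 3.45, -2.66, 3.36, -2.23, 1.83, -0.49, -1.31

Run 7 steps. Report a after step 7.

step 1: x_pred=-5.3062  r=8.7562  x^+=1.9264  v^+=3.1849  a^+=7.7499
step 2: x_pred=4.2793  r=-6.9393  x^+=-1.4526  v^+=3.3429  a^+=1.6556
step 3: x_pred=0.3015  r=3.0585  x^+=2.8278  v^+=5.6568  a^+=4.3417
step 4: x_pred=5.9661  r=-8.1961  x^+=-0.8039  v^+=3.5820  a^+=-2.8563
step 5: x_pred=0.5642  r=1.2658  x^+=1.6097  v^+=2.8751  a^+=-1.7446
step 6: x_pred=2.7683  r=-3.2583  x^+=0.0770  v^+=0.4190  a^+=-4.6062
step 7: x_pred=-0.2349  r=-1.0751  x^+=-1.1229  v^+=-2.2857  a^+=-5.5504

a_post = -5.5504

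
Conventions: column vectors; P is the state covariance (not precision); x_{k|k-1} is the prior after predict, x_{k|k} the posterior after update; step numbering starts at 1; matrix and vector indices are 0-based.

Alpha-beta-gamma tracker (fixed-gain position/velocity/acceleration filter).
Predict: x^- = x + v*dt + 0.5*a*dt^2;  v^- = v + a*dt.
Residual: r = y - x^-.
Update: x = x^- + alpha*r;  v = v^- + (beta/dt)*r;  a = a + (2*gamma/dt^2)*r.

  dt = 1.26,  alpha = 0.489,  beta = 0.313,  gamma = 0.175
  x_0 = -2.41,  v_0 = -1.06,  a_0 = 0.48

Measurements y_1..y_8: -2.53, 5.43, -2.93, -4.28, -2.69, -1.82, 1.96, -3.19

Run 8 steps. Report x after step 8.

x_post = -6.1908

step 1: x_pred=-3.3646  r=0.8346  x^+=-2.9565  v^+=-0.2479  a^+=0.6640
step 2: x_pred=-2.7417  r=8.1717  x^+=1.2542  v^+=2.6187  a^+=2.4655
step 3: x_pred=6.5109  r=-9.4409  x^+=1.8943  v^+=3.3800  a^+=0.3842
step 4: x_pred=6.4581  r=-10.7381  x^+=1.2072  v^+=1.1966  a^+=-1.9831
step 5: x_pred=1.1407  r=-3.8307  x^+=-0.7325  v^+=-2.2537  a^+=-2.8276
step 6: x_pred=-5.8168  r=3.9968  x^+=-3.8624  v^+=-4.8237  a^+=-1.9465
step 7: x_pred=-11.4853  r=13.4453  x^+=-4.9106  v^+=-3.9363  a^+=1.0176
step 8: x_pred=-9.0625  r=5.8725  x^+=-6.1908  v^+=-1.1953  a^+=2.3123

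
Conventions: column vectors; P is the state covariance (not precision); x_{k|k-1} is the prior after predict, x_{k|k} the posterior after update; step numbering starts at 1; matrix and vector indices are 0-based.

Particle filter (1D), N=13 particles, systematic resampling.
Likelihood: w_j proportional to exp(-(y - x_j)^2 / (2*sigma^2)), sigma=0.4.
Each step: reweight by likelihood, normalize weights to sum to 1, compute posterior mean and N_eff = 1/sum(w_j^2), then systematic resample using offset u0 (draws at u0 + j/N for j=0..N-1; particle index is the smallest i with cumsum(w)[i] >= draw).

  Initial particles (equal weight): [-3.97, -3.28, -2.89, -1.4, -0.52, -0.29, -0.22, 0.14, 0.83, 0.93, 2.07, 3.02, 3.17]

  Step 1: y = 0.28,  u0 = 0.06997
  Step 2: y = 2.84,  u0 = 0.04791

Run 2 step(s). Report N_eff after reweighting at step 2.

step 1: w=[0.0000, 0.0000, 0.0000, 0.0001, 0.0530, 0.1420, 0.1794, 0.3686, 0.1523, 0.1047, 0.0000, 0.0000, 0.0000]  mean=0.1670  Neff=4.4414  idx=[5, 5, 6, 6, 7, 7, 7, 7, 7, 8, 8, 9, 9]
step 2: w=[0.0000, 0.0000, 0.0000, 0.0000, 0.0000, 0.0000, 0.0000, 0.0000, 0.0000, 0.1135, 0.1135, 0.3865, 0.3865]  mean=0.9073  Neff=3.0818  idx=[9, 10, 10, 11, 11, 11, 11, 11, 12, 12, 12, 12, 12]

N_eff = 3.0818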